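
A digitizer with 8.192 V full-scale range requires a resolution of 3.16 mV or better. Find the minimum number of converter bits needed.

12 bits

Number of steps required ≥ 8.192 V / 3.16 mV = 2592.41.
Need 2^N ≥ 2592.41; 2^11 = 2048, 2^12 = 4096.
Minimum N = 12.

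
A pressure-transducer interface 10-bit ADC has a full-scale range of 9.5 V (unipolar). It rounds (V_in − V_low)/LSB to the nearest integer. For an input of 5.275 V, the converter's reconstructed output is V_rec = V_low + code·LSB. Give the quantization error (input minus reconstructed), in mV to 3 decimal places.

-3.809 mV

One LSB is 9.5 V / 1024 = 9.277 mV.
(5.275 − 0)/0.00927734 = 568.5895; round gives code 569.
Reconstructed: 5.2788086 V.
V_in − V_rec = -0.00380859 V = -3.809 mV.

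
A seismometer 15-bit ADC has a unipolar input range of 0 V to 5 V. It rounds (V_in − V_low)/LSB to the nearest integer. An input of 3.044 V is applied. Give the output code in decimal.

code 19949

Full-scale span = 5 V; LSB = 5/2^15 = 152.59 µV.
(3.044 − 0) / 0.000152588 = 19949.158 LSBs.
Round → code 19949.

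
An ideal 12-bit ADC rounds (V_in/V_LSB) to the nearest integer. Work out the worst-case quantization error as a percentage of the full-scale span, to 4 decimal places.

0.0122 %

Rounding → worst-case error = ½ LSB = V_FS/2^13, so 100/8192 = 0.012207 % of full scale.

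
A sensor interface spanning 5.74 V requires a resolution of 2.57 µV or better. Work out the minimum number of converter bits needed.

Number of steps required ≥ 5.74 V / 2.57 µV = 2233463.04.
Need 2^N ≥ 2233463.04; 2^21 = 2097152, 2^22 = 4194304.
Minimum N = 22.

22 bits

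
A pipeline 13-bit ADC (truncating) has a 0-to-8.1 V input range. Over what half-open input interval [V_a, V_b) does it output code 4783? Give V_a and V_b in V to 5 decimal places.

[4.72928 V, 4.73027 V)

LSB = 8.1/2^13 = 0.989 mV.
V_a = V_low + 4783·LSB = 4.72928 V; V_b = V_low + 4784·LSB = 4.73027 V.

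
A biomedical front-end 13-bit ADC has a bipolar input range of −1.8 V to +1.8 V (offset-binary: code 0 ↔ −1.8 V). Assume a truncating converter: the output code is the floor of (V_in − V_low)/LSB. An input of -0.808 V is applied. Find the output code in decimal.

With 8192 levels over 3.6 V, one step is 439.45 µV.
(V_in − V_low)/LSB = (-0.808 − (−1.8)) / 0.000439453 = 2257.351.
So the output code is 2257.

code 2257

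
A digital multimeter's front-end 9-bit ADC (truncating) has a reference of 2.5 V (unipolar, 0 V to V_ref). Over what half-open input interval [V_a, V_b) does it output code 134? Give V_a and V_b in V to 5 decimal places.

[0.65430 V, 0.65918 V)

LSB = 2.5/2^9 = 4.883 mV.
V_a = V_low + 134·LSB = 0.654297 V; V_b = V_low + 135·LSB = 0.65918 V.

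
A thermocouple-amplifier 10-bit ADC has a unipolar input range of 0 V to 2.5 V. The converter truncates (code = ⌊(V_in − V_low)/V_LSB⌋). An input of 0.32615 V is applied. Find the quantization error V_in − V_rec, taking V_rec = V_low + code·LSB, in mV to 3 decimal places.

1.443 mV

Step size: 2.5 V ÷ 2^10 = 2.441 mV.
Scaled input = 133.5910 LSBs, so code = 133.
V_rec = 0 + 133·0.00244141 = 0.32470703 V.
Error = 0.32615 − 0.32470703 = 0.00144297 V = 1.443 mV.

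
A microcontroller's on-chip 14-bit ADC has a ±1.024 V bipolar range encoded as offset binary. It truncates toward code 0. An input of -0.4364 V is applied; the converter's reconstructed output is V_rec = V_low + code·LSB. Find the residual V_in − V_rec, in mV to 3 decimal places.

0.100 mV

One LSB is 2.048 V / 16384 = 125.00 µV.
(V_in − V_low)/LSB = (-0.4364 − (−1.024))/0.000125 = 4700.8000 → code 4700 (floor).
V_rec = (−1.024) + 4700·0.000125 = -0.4365 V.
Difference: 0.0001 V → 0.100 mV.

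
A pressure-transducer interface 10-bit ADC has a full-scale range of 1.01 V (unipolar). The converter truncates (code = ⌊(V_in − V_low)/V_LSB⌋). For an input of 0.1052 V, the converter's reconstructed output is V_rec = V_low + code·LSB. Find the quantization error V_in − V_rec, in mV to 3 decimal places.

0.649 mV

LSB = 1.01/2^10 = 0.986 mV.
Scaled input = 106.6582 LSBs, so code = 106.
Code 106 maps back to 0 + 106×0.000986328 V = 0.10455078 V.
Difference: 0.000649219 V → 0.649 mV.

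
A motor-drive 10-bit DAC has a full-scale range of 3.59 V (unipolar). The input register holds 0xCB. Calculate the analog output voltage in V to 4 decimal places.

LSB = 3.59 V / 2^10 = 3.506 mV.
Code 0xCB = 203 decimal.
V_out = 0 + 203 × 0.00350586 V = 0.711689 V.

0.7117 V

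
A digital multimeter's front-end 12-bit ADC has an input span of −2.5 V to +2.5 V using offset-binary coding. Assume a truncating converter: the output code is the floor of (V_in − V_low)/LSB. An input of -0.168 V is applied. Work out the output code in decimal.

With 4096 levels over 5 V, one step is 1.221 mV.
Input sits at 1910.374 steps above V_low.
So the output code is 1910.

code 1910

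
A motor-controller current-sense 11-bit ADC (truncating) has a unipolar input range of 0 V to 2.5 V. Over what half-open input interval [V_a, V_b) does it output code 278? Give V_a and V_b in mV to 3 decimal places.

LSB = 2.5/2^11 = 1.221 mV.
V_a = V_low + 278·LSB = 0.339355 V; V_b = V_low + 279·LSB = 0.340576 V.

[339.355 mV, 340.576 mV)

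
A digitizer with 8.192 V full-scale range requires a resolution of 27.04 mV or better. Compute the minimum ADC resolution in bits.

9 bits

Number of steps required ≥ 8.192 V / 27.04 mV = 302.96.
Need 2^N ≥ 302.96; 2^8 = 256, 2^9 = 512.
Minimum N = 9.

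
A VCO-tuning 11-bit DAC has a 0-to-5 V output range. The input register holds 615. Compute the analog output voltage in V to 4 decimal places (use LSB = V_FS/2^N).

LSB = 5 V / 2^11 = 2.441 mV.
V_out = 0 + 615 × 0.00244141 V = 1.50146 V.

1.5015 V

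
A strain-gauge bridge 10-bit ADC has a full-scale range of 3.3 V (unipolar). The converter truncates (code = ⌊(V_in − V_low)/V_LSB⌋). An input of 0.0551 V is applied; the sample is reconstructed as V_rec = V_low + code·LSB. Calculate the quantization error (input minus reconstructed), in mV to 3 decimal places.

0.315 mV

One LSB is 3.3 V / 1024 = 3.223 mV.
(0.0551 − 0)/0.00322266 = 17.0977; ⌊·⌋ gives code 17.
Code 17 maps back to 0 + 17×0.00322266 V = 0.054785156 V.
Error = 0.0551 − 0.054785156 = 0.000314844 V = 0.315 mV.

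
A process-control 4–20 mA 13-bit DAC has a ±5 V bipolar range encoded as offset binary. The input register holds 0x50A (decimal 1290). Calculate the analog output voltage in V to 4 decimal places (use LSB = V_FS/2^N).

-3.4253 V

LSB = 10 V / 2^13 = 1.221 mV.
Code 0x50A = 1290 decimal.
V_out = (−5) + 1290 × 0.0012207 V = -3.42529 V.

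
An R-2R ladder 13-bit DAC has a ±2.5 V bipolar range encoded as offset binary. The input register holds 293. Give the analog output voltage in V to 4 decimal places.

LSB = 5 V / 2^13 = 0.610 mV.
V_out = (−2.5) + 293 × 0.000610352 V = -2.32117 V.

-2.3212 V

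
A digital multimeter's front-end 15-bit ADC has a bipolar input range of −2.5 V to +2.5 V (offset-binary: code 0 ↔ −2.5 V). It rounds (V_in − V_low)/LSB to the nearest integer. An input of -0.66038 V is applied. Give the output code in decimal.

code 12056

With 32768 levels over 5 V, one step is 152.59 µV.
(-0.66038 − (−2.5)) / 0.000152588 = 12056.134 LSBs.
So the output code is 12056.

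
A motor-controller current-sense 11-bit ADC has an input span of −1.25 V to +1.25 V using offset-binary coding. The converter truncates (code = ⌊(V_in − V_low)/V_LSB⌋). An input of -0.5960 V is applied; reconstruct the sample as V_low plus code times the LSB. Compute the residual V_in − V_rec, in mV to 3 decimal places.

0.924 mV

One LSB is 2.5 V / 2048 = 1.221 mV.
Scaled input = 535.7568 LSBs, so code = 535.
V_rec = (−1.25) + 535·0.0012207 = -0.59692383 V.
Error = -0.5960 − (−0.59692383) = 0.000923828 V = 0.924 mV.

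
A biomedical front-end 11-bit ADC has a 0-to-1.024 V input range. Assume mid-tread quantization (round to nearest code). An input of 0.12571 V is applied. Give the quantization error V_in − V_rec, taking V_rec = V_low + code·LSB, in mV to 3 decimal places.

One LSB is 1.024 V / 2048 = 0.500 mV.
(V_in − V_low)/LSB = (0.12571 − 0)/0.0005 = 251.4200 → code 251 (round).
Code 251 maps back to 0 + 251×0.0005 V = 0.1255 V.
V_in − V_rec = 0.00021 V = 0.210 mV.

0.210 mV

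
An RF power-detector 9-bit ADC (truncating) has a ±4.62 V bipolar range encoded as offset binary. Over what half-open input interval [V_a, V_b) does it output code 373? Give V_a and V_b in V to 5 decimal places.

LSB = 9.24/2^9 = 18.047 mV.
V_a = V_low + 373·LSB = 2.11148 V; V_b = V_low + 374·LSB = 2.12953 V.

[2.11148 V, 2.12953 V)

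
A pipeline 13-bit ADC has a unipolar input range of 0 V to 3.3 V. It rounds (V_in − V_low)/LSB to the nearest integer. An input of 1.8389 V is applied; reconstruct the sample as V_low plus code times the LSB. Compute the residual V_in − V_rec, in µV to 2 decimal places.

-28.22 µV

One LSB is 3.3 V / 8192 = 402.83 µV.
Scaled input = 4564.9299 LSBs, so code = 4565.
Code 4565 maps back to 0 + 4565×0.000402832 V = 1.8389282 V.
Error = 1.8389 − 1.8389282 = -2.82227e-05 V = -28.22 µV.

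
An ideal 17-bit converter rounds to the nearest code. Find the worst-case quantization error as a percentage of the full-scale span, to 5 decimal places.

0.00038 %

Rounding → worst-case error = ½ LSB = V_FS/2^18, so 100/262144 = 0.00038147 % of full scale.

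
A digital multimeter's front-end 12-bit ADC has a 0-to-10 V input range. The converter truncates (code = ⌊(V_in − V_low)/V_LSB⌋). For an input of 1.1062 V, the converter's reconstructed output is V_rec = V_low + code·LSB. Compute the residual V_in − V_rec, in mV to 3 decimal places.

One LSB is 10 V / 4096 = 2.441 mV.
Scaled input = 453.0995 LSBs, so code = 453.
Reconstructed: 1.105957 V.
Difference: 0.000242969 V → 0.243 mV.

0.243 mV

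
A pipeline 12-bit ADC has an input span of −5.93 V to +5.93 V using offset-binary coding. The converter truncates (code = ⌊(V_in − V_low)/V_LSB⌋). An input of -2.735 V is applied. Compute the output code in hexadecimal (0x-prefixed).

code 0x44F (decimal 1103)

With 4096 levels over 11.86 V, one step is 2.896 mV.
(V_in − V_low)/LSB = (-2.735 − (−5.93)) / 0.00289551 = 1103.433.
So the output code is 1103.
In hexadecimal (0x-prefixed): 0x44F.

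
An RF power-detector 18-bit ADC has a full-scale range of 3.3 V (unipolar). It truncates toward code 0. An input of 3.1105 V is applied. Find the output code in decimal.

code 247090

Full-scale span = 3.3 V; LSB = 3.3/2^18 = 12.59 µV.
(3.1105 − 0) / 1.25885e-05 = 247090.579 LSBs.
Floor → code 247090.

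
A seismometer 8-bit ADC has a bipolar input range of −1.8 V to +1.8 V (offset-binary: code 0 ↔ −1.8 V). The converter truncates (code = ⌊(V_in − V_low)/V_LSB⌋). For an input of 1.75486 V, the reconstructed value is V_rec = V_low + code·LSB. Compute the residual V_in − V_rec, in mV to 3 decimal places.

11.110 mV

Step size: 3.6 V ÷ 2^8 = 14.062 mV.
(V_in − V_low)/LSB = (1.75486 − (−1.8))/0.0140625 = 252.7900 → code 252 (floor).
V_rec = (−1.8) + 252·0.0140625 = 1.74375 V.
Difference: 0.01111 V → 11.110 mV.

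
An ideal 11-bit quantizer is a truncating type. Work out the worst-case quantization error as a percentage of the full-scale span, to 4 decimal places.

Truncating → worst-case error = 1 LSB = V_FS/2^11, so 100/2048 = 0.0488281 % of full scale.

0.0488 %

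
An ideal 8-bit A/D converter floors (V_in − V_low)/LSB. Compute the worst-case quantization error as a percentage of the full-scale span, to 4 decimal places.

Truncating → worst-case error = 1 LSB = V_FS/2^8, so 100/256 = 0.390625 % of full scale.

0.3906 %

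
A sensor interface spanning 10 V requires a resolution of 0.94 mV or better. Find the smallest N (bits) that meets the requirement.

Number of steps required ≥ 10 V / 0.94 mV = 10638.30.
Need 2^N ≥ 10638.30; 2^13 = 8192, 2^14 = 16384.
Minimum N = 14.

14 bits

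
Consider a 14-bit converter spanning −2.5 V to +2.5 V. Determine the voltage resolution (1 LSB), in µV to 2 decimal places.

Full-scale span = 5 V.
LSB = 5 / 2^14 = 5 / 16384 = 0.000305176 V = 305.18 µV.

305.18 µV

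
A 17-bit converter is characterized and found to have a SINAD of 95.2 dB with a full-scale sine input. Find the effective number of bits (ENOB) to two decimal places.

ENOB = (SINAD − 1.76) / 6.02 = (95.2 − 1.76)/6.02 = 15.522.

15.52 bits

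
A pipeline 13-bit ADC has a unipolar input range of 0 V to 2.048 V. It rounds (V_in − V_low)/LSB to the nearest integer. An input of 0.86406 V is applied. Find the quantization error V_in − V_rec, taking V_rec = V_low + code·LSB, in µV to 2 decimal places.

60.00 µV

One LSB is 2.048 V / 8192 = 250.00 µV.
(V_in − V_low)/LSB = (0.86406 − 0)/0.00025 = 3456.2400 → code 3456 (round).
Reconstructed: 0.864 V.
Difference: 6e-05 V → 60.00 µV.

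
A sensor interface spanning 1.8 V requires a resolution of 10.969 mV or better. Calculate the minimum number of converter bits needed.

8 bits

Number of steps required ≥ 1.8 V / 10.969 mV = 164.10.
Need 2^N ≥ 164.10; 2^7 = 128, 2^8 = 256.
Minimum N = 8.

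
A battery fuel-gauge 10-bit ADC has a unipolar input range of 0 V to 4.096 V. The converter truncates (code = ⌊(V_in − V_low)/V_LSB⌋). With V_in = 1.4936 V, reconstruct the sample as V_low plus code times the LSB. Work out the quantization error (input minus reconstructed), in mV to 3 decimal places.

1.600 mV

LSB = 4.096/2^10 = 4.000 mV.
(V_in − V_low)/LSB = (1.4936 − 0)/0.004 = 373.4000 → code 373 (floor).
V_rec = 0 + 373·0.004 = 1.492 V.
Error = 1.4936 − 1.492 = 0.0016 V = 1.600 mV.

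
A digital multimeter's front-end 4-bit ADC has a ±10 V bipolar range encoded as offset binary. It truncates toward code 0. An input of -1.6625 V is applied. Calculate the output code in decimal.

code 6

LSB = 20 V / 16 = 1.2500 V.
Input sits at 6.670 steps above V_low.
Floor → code 6.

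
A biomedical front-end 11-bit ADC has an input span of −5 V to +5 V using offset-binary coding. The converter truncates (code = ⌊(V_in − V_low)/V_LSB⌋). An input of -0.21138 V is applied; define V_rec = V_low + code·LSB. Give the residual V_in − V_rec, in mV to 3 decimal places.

3.464 mV

LSB = 10/2^11 = 4.883 mV.
(-0.21138 − (−5))/0.00488281 = 980.7094; ⌊·⌋ gives code 980.
Reconstructed: -0.21484375 V.
Difference: 0.00346375 V → 3.464 mV.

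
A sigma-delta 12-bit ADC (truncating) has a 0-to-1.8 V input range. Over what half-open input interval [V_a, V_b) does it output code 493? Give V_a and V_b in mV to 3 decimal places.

[216.650 mV, 217.090 mV)

LSB = 1.8/2^12 = 439.45 µV.
V_a = V_low + 493·LSB = 0.21665 V; V_b = V_low + 494·LSB = 0.21709 V.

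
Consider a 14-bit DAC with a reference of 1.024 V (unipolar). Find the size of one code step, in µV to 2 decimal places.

Full-scale span = 1.024 V.
LSB = 1.024 / 2^14 = 1.024 / 16384 = 6.25e-05 V = 62.50 µV.

62.50 µV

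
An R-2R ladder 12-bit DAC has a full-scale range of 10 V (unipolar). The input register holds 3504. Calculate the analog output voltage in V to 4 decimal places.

LSB = 10 V / 2^12 = 2.441 mV.
V_out = 0 + 3504 × 0.00244141 V = 8.55469 V.

8.5547 V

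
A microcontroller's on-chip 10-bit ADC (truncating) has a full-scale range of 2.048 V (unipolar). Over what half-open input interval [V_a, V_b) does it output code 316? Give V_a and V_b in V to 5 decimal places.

LSB = 2.048/2^10 = 2.000 mV.
V_a = V_low + 316·LSB = 0.632 V; V_b = V_low + 317·LSB = 0.634 V.

[0.63200 V, 0.63400 V)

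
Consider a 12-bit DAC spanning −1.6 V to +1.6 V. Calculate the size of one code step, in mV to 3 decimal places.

Full-scale span = 3.2 V.
LSB = 3.2 / 2^12 = 3.2 / 4096 = 0.00078125 V = 0.781 mV.

0.781 mV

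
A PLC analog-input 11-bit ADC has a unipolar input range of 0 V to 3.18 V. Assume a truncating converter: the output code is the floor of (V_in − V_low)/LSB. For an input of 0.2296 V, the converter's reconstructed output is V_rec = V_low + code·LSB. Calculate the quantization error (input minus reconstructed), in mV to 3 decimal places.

LSB = 3.18/2^11 = 1.553 mV.
(0.2296 − 0)/0.00155273 = 147.8682; ⌊·⌋ gives code 147.
Code 147 maps back to 0 + 147×0.00155273 V = 0.22825195 V.
V_in − V_rec = 0.00134805 V = 1.348 mV.

1.348 mV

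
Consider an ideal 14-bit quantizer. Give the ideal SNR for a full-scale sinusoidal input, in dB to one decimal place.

SNR ≈ 6.02·N + 1.76 dB = 6.02·14 + 1.76 = 86.04 dB.

86.0 dB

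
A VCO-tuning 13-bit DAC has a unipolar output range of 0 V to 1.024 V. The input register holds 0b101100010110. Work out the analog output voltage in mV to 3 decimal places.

354.750 mV

LSB = 1.024 V / 2^13 = 125.00 µV.
Code 0b101100010110 = 2838 decimal.
V_out = 0 + 2838 × 0.000125 V = 0.35475 V.
= 354.750 mV.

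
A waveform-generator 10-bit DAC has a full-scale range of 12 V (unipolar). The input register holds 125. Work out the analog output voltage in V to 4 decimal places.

LSB = 12 V / 2^10 = 11.719 mV.
V_out = 0 + 125 × 0.0117188 V = 1.46484 V.

1.4648 V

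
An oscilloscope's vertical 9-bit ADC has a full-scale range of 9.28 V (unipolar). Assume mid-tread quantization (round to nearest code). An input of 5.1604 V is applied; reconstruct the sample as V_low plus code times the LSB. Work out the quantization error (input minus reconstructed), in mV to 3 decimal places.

-5.225 mV

LSB = 9.28/2^9 = 18.125 mV.
(V_in − V_low)/LSB = (5.1604 − 0)/0.018125 = 284.7117 → code 285 (round).
Code 285 maps back to 0 + 285×0.018125 V = 5.165625 V.
Difference: -0.005225 V → -5.225 mV.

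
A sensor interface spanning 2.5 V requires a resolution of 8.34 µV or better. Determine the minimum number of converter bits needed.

Number of steps required ≥ 2.5 V / 8.34 µV = 299760.19.
Need 2^N ≥ 299760.19; 2^18 = 262144, 2^19 = 524288.
Minimum N = 19.

19 bits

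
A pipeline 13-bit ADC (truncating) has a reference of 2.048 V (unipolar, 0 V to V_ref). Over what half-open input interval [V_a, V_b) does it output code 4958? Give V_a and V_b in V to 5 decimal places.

[1.23950 V, 1.23975 V)

LSB = 2.048/2^13 = 250.00 µV.
V_a = V_low + 4958·LSB = 1.2395 V; V_b = V_low + 4959·LSB = 1.23975 V.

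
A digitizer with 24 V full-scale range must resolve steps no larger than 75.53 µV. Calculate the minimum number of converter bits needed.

19 bits

Number of steps required ≥ 24 V / 75.53 µV = 317754.53.
Need 2^N ≥ 317754.53; 2^18 = 262144, 2^19 = 524288.
Minimum N = 19.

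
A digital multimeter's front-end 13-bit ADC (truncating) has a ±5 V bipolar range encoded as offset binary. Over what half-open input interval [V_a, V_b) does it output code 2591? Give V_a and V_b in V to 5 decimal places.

[-1.83716 V, -1.83594 V)

LSB = 10/2^13 = 1.221 mV.
V_a = V_low + 2591·LSB = -1.83716 V; V_b = V_low + 2592·LSB = -1.83594 V.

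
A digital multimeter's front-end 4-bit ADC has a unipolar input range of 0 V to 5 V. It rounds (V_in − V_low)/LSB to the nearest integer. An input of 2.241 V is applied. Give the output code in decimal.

code 7

With 16 levels over 5 V, one step is 312.500 mV.
Input sits at 7.171 steps above V_low.
So the output code is 7.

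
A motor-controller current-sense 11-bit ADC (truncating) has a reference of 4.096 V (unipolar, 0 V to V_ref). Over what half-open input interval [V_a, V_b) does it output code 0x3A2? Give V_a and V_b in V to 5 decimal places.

LSB = 4.096/2^11 = 2.000 mV.
Code 0x3A2 = 930 decimal.
V_a = V_low + 930·LSB = 1.86 V; V_b = V_low + 931·LSB = 1.862 V.

[1.86000 V, 1.86200 V)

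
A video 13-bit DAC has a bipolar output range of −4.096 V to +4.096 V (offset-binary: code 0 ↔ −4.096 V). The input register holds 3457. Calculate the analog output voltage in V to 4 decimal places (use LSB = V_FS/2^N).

-0.6390 V

LSB = 8.192 V / 2^13 = 1.000 mV.
V_out = (−4.096) + 3457 × 0.001 V = -0.639 V.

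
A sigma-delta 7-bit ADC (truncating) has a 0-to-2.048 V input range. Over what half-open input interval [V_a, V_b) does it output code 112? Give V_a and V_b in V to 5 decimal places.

[1.79200 V, 1.80800 V)

LSB = 2.048/2^7 = 16.000 mV.
V_a = V_low + 112·LSB = 1.792 V; V_b = V_low + 113·LSB = 1.808 V.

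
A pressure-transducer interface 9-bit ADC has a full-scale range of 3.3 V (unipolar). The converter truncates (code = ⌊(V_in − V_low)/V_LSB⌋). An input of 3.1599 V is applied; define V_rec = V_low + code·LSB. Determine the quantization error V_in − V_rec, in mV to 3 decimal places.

1.697 mV

Step size: 3.3 V ÷ 2^9 = 6.445 mV.
(3.1599 − 0)/0.00644531 = 490.2633; ⌊·⌋ gives code 490.
V_rec = 0 + 490·0.00644531 = 3.1582031 V.
Difference: 0.00169688 V → 1.697 mV.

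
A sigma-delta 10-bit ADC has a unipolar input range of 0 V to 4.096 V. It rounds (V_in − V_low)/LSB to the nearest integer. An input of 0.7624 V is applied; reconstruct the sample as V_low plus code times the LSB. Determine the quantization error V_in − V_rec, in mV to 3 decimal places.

-1.600 mV

One LSB is 4.096 V / 1024 = 4.000 mV.
Scaled input = 190.6000 LSBs, so code = 191.
V_rec = 0 + 191·0.004 = 0.764 V.
V_in − V_rec = -0.0016 V = -1.600 mV.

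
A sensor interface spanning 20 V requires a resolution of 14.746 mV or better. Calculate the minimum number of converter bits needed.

Number of steps required ≥ 20 V / 14.746 mV = 1356.30.
Need 2^N ≥ 1356.30; 2^10 = 1024, 2^11 = 2048.
Minimum N = 11.

11 bits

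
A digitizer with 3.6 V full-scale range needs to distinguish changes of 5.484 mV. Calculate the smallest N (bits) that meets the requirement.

10 bits

Number of steps required ≥ 3.6 V / 5.484 mV = 656.46.
Need 2^N ≥ 656.46; 2^9 = 512, 2^10 = 1024.
Minimum N = 10.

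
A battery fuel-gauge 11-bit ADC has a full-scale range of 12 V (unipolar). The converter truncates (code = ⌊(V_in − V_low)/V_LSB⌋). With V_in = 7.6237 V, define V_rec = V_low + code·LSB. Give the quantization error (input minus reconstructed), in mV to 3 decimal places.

0.653 mV

One LSB is 12 V / 2048 = 5.859 mV.
(7.6237 − 0)/0.00585938 = 1301.1115; ⌊·⌋ gives code 1301.
Reconstructed: 7.6230469 V.
Difference: 0.000653125 V → 0.653 mV.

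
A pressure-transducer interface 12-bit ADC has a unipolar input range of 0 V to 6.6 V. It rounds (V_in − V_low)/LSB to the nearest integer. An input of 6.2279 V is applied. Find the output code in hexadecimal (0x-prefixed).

code 0xF19 (decimal 3865)

Full-scale span = 6.6 V; LSB = 6.6/2^12 = 1.611 mV.
(V_in − V_low)/LSB = (6.2279 − 0) / 0.00161133 = 3865.072.
Round → code 3865.
In hexadecimal (0x-prefixed): 0xF19.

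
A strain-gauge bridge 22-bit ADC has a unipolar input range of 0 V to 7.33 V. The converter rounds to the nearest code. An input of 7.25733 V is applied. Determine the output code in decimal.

code 4152721

With 4194304 levels over 7.33 V, one step is 1.75 µV.
Input sits at 4152721.453 steps above V_low.
round(4152721.453) = 4152721.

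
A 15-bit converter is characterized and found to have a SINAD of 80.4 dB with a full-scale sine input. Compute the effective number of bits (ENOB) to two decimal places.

13.06 bits

ENOB = (SINAD − 1.76) / 6.02 = (80.4 − 1.76)/6.02 = 13.063.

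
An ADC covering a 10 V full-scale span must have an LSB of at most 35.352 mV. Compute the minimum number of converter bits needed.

Number of steps required ≥ 10 V / 35.352 mV = 282.87.
Need 2^N ≥ 282.87; 2^8 = 256, 2^9 = 512.
Minimum N = 9.

9 bits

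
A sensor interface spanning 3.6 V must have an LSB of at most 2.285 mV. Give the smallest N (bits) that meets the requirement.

11 bits

Number of steps required ≥ 3.6 V / 2.285 mV = 1575.49.
Need 2^N ≥ 1575.49; 2^10 = 1024, 2^11 = 2048.
Minimum N = 11.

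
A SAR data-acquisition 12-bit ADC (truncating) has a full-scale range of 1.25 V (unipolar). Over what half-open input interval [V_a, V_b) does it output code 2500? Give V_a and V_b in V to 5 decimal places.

LSB = 1.25/2^12 = 305.18 µV.
V_a = V_low + 2500·LSB = 0.762939 V; V_b = V_low + 2501·LSB = 0.763245 V.

[0.76294 V, 0.76324 V)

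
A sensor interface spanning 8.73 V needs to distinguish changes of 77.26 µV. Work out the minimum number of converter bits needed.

17 bits

Number of steps required ≥ 8.73 V / 77.26 µV = 112995.08.
Need 2^N ≥ 112995.08; 2^16 = 65536, 2^17 = 131072.
Minimum N = 17.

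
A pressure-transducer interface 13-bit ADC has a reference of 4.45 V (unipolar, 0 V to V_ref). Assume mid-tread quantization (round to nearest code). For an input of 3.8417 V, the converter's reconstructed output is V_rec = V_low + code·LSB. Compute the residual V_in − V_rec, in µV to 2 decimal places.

98.44 µV

Step size: 4.45 V ÷ 2^13 = 0.543 mV.
(V_in − V_low)/LSB = (3.8417 − 0)/0.000543213 = 7072.1812 → code 7072 (round).
V_rec = 0 + 7072·0.000543213 = 3.8416016 V.
Difference: 9.84375e-05 V → 98.44 µV.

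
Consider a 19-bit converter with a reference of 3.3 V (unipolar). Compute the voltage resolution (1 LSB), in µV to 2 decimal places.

Full-scale span = 3.3 V.
LSB = 3.3 / 2^19 = 3.3 / 524288 = 6.29425e-06 V = 6.29 µV.

6.29 µV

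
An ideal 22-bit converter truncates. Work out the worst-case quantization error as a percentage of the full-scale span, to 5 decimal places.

0.00002 %

Truncating → worst-case error = 1 LSB = V_FS/2^22, so 100/4194304 = 2.38419e-05 % of full scale.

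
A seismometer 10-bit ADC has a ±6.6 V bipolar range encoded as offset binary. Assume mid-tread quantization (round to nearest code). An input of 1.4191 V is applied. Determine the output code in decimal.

With 1024 levels over 13.2 V, one step is 12.891 mV.
(V_in − V_low)/LSB = (1.4191 − (−6.6)) / 0.0128906 = 622.088.
Round → code 622.

code 622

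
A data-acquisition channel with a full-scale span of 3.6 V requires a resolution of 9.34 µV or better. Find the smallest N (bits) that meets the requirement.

19 bits

Number of steps required ≥ 3.6 V / 9.34 µV = 385438.97.
Need 2^N ≥ 385438.97; 2^18 = 262144, 2^19 = 524288.
Minimum N = 19.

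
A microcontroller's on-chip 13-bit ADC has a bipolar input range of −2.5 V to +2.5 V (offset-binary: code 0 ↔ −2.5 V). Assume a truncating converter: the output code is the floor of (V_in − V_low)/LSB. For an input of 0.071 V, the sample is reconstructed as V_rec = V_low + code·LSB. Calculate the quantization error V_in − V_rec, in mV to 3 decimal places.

Step size: 5 V ÷ 2^13 = 0.610 mV.
(0.071 − (−2.5))/0.000610352 = 4212.3264; ⌊·⌋ gives code 4212.
Code 4212 maps back to (−2.5) + 4212×0.000610352 V = 0.070800781 V.
V_in − V_rec = 0.000199219 V = 0.199 mV.

0.199 mV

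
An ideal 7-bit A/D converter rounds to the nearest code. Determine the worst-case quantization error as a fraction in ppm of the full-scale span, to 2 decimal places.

3906.25 ppm

Rounding → worst-case error = ½ LSB = V_FS/2^8, so 1e+06/256 = 3906.25 ppm of full scale.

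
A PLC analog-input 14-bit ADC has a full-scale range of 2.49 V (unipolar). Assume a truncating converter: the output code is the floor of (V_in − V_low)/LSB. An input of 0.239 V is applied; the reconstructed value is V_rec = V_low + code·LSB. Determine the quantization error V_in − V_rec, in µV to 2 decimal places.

91.31 µV

LSB = 2.49/2^14 = 151.98 µV.
(V_in − V_low)/LSB = (0.239 − 0)/0.000151978 = 1572.6008 → code 1572 (floor).
V_rec = 0 + 1572·0.000151978 = 0.23890869 V.
Error = 0.239 − 0.23890869 = 9.13086e-05 V = 91.31 µV.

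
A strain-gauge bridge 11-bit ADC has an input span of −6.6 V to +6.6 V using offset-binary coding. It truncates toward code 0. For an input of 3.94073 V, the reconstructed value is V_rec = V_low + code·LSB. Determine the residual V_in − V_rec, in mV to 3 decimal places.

Step size: 13.2 V ÷ 2^11 = 6.445 mV.
Scaled input = 1635.4102 LSBs, so code = 1635.
Reconstructed: 3.9380859 V.
Difference: 0.00264406 V → 2.644 mV.

2.644 mV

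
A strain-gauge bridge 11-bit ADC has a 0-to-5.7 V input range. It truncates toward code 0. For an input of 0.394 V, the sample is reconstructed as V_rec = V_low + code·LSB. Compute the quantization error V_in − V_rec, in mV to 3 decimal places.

One LSB is 5.7 V / 2048 = 2.783 mV.
(0.394 − 0)/0.0027832 = 141.5635; ⌊·⌋ gives code 141.
V_rec = 0 + 141·0.0027832 = 0.39243164 V.
V_in − V_rec = 0.00156836 V = 1.568 mV.

1.568 mV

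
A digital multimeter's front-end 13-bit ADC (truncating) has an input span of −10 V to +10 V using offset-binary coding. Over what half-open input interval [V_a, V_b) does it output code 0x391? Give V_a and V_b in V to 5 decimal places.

LSB = 20/2^13 = 2.441 mV.
Code 0x391 = 913 decimal.
V_a = V_low + 913·LSB = -7.771 V; V_b = V_low + 914·LSB = -7.76855 V.

[-7.77100 V, -7.76855 V)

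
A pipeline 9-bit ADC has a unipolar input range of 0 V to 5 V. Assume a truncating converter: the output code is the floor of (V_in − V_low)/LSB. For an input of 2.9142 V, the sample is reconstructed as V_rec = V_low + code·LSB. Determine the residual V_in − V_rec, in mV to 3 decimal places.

LSB = 5/2^9 = 9.766 mV.
(2.9142 − 0)/0.00976562 = 298.4141; ⌊·⌋ gives code 298.
Reconstructed: 2.9101562 V.
Error = 2.9142 − 2.9101562 = 0.00404375 V = 4.044 mV.

4.044 mV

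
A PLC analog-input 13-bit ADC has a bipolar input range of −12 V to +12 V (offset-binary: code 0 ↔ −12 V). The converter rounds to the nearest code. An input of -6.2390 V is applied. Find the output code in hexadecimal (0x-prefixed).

code 0x7AE (decimal 1966)

With 8192 levels over 24 V, one step is 2.930 mV.
(-6.2390 − (−12)) / 0.00292969 = 1966.421 LSBs.
round(1966.421) = 1966.
In hexadecimal (0x-prefixed): 0x7AE.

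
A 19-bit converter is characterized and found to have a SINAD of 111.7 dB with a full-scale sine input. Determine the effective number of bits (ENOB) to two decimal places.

18.26 bits

ENOB = (SINAD − 1.76) / 6.02 = (111.7 − 1.76)/6.02 = 18.262.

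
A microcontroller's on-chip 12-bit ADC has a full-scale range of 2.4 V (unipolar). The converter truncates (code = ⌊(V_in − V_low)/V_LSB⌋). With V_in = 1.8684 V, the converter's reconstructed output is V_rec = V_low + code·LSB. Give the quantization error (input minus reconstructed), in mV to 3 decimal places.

0.431 mV

One LSB is 2.4 V / 4096 = 0.586 mV.
(V_in − V_low)/LSB = (1.8684 − 0)/0.000585937 = 3188.7360 → code 3188 (floor).
Reconstructed: 1.8679687 V.
Difference: 0.00043125 V → 0.431 mV.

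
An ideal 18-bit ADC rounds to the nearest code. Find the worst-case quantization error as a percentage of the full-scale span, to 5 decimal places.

0.00019 %

Rounding → worst-case error = ½ LSB = V_FS/2^19, so 100/524288 = 0.000190735 % of full scale.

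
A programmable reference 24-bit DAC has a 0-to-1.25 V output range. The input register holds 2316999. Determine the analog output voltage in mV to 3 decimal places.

172.630 mV

LSB = 1.25 V / 2^24 = 0.07 µV.
V_out = 0 + 2316999 × 7.45058e-08 V = 0.17263 V.
= 172.630 mV.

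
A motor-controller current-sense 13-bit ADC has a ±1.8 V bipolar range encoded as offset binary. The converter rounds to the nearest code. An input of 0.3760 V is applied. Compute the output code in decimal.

code 4952

Full-scale span = 3.6 V; LSB = 3.6/2^13 = 439.45 µV.
Input sits at 4951.609 steps above V_low.
round(4951.609) = 4952.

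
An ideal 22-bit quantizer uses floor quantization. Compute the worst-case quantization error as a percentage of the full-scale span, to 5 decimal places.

0.00002 %

Truncating → worst-case error = 1 LSB = V_FS/2^22, so 100/4194304 = 2.38419e-05 % of full scale.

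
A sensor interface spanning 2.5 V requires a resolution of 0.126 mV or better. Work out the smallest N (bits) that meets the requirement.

15 bits

Number of steps required ≥ 2.5 V / 0.126 mV = 19841.27.
Need 2^N ≥ 19841.27; 2^14 = 16384, 2^15 = 32768.
Minimum N = 15.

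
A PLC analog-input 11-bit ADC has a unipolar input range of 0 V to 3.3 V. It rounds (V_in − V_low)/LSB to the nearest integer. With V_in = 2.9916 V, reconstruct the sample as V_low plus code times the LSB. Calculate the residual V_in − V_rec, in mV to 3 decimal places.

LSB = 3.3/2^11 = 1.611 mV.
(V_in − V_low)/LSB = (2.9916 − 0)/0.00161133 = 1856.6051 → code 1857 (round).
Code 1857 maps back to 0 + 1857×0.00161133 V = 2.9922363 V.
Difference: -0.000636328 V → -0.636 mV.

-0.636 mV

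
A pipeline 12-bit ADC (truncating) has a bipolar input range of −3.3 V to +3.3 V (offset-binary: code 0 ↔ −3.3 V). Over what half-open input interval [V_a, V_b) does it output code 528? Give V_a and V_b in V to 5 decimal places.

[-2.44922 V, -2.44761 V)

LSB = 6.6/2^12 = 1.611 mV.
V_a = V_low + 528·LSB = -2.44922 V; V_b = V_low + 529·LSB = -2.44761 V.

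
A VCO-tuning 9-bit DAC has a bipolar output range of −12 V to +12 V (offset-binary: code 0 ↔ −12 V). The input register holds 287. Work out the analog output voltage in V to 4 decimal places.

LSB = 24 V / 2^9 = 46.875 mV.
V_out = (−12) + 287 × 0.046875 V = 1.45312 V.

1.4531 V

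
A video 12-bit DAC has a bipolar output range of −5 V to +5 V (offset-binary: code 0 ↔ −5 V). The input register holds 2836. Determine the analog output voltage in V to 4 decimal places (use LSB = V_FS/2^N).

LSB = 10 V / 2^12 = 2.441 mV.
V_out = (−5) + 2836 × 0.00244141 V = 1.92383 V.

1.9238 V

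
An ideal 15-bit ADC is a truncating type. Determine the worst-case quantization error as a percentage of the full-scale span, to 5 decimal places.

Truncating → worst-case error = 1 LSB = V_FS/2^15, so 100/32768 = 0.00305176 % of full scale.

0.00305 %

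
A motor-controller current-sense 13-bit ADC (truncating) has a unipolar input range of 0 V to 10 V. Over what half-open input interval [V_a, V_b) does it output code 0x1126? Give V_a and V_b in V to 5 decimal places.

LSB = 10/2^13 = 1.221 mV.
Code 0x1126 = 4390 decimal.
V_a = V_low + 4390·LSB = 5.35889 V; V_b = V_low + 4391·LSB = 5.36011 V.

[5.35889 V, 5.36011 V)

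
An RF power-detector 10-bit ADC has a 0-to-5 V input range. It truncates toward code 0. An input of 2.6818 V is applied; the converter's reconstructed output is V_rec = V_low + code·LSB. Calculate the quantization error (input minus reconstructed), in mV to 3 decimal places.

1.136 mV

One LSB is 5 V / 1024 = 4.883 mV.
Scaled input = 549.2326 LSBs, so code = 549.
V_rec = 0 + 549·0.00488281 = 2.6806641 V.
V_in − V_rec = 0.00113594 V = 1.136 mV.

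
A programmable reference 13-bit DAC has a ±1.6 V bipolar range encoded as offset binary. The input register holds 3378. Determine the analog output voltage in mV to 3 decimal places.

-280.469 mV

LSB = 3.2 V / 2^13 = 390.62 µV.
V_out = (−1.6) + 3378 × 0.000390625 V = -0.280469 V.
= -280.469 mV.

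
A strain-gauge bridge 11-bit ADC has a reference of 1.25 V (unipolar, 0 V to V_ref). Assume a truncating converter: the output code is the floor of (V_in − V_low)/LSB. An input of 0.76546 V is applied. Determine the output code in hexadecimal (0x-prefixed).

Full-scale span = 1.25 V; LSB = 1.25/2^11 = 0.610 mV.
(0.76546 − 0) / 0.000610352 = 1254.130 LSBs.
⌊·⌋(1254.130) = 1254.
In hexadecimal (0x-prefixed): 0x4E6.

code 0x4E6 (decimal 1254)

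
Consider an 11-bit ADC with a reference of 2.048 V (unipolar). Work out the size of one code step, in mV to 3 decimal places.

Full-scale span = 2.048 V.
LSB = 2.048 / 2^11 = 2.048 / 2048 = 0.001 V = 1.000 mV.

1.000 mV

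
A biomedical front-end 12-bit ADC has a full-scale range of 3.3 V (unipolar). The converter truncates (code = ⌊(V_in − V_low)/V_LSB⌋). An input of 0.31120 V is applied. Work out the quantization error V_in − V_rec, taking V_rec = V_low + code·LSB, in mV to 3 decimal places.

0.214 mV

Step size: 3.3 V ÷ 2^12 = 0.806 mV.
(0.31120 − 0)/0.000805664 = 386.2652; ⌊·⌋ gives code 386.
Code 386 maps back to 0 + 386×0.000805664 V = 0.31098633 V.
Difference: 0.000213672 V → 0.214 mV.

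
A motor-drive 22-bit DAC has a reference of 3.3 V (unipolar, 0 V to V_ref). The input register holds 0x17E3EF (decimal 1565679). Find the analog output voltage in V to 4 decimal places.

LSB = 3.3 V / 2^22 = 0.79 µV.
Code 0x17E3EF = 1565679 decimal.
V_out = 0 + 1565679 × 7.86781e-07 V = 1.23185 V.

1.2318 V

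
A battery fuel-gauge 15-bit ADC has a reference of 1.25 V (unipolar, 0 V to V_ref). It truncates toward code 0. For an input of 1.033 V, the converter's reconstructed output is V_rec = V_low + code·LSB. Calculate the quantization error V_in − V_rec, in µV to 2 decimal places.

18.13 µV

LSB = 1.25/2^15 = 38.15 µV.
(V_in − V_low)/LSB = (1.033 − 0)/3.8147e-05 = 27079.4752 → code 27079 (floor).
V_rec = 0 + 27079·3.8147e-05 = 1.0329819 V.
V_in − V_rec = 1.81274e-05 V = 18.13 µV.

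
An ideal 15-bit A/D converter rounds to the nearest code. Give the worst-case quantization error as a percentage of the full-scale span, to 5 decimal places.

0.00153 %

Rounding → worst-case error = ½ LSB = V_FS/2^16, so 100/65536 = 0.00152588 % of full scale.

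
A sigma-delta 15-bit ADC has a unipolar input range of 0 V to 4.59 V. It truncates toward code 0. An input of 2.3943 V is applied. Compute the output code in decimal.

With 32768 levels over 4.59 V, one step is 140.08 µV.
(V_in − V_low)/LSB = (2.3943 − 0) / 0.000140076 = 17092.902.
⌊·⌋(17092.902) = 17092.

code 17092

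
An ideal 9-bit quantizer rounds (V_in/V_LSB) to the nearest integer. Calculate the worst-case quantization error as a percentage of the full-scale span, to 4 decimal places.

Rounding → worst-case error = ½ LSB = V_FS/2^10, so 100/1024 = 0.0976562 % of full scale.

0.0977 %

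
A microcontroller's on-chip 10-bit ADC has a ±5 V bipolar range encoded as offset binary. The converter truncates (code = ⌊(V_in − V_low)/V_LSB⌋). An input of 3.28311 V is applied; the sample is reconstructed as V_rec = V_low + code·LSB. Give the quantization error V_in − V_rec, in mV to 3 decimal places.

1.860 mV

Step size: 10 V ÷ 2^10 = 9.766 mV.
Scaled input = 848.1905 LSBs, so code = 848.
Code 848 maps back to (−5) + 848×0.00976562 V = 3.28125 V.
V_in − V_rec = 0.00186 V = 1.860 mV.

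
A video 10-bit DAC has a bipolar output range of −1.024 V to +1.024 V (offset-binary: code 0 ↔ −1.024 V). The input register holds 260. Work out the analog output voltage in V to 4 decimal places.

LSB = 2.048 V / 2^10 = 2.000 mV.
V_out = (−1.024) + 260 × 0.002 V = -0.504 V.

-0.5040 V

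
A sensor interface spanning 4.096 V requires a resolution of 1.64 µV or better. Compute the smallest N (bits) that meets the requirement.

Number of steps required ≥ 4.096 V / 1.64 µV = 2497560.98.
Need 2^N ≥ 2497560.98; 2^21 = 2097152, 2^22 = 4194304.
Minimum N = 22.

22 bits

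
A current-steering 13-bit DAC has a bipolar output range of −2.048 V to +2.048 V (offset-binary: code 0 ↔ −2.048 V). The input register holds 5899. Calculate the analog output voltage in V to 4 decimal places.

0.9015 V

LSB = 4.096 V / 2^13 = 0.500 mV.
V_out = (−2.048) + 5899 × 0.0005 V = 0.9015 V.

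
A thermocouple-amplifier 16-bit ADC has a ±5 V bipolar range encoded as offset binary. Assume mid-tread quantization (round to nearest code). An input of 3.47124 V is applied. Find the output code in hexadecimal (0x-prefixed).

code 0xD8DD (decimal 55517)

With 65536 levels over 10 V, one step is 152.59 µV.
(V_in − V_low)/LSB = (3.47124 − (−5)) / 0.000152588 = 55517.118.
So the output code is 55517.
In hexadecimal (0x-prefixed): 0xD8DD.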